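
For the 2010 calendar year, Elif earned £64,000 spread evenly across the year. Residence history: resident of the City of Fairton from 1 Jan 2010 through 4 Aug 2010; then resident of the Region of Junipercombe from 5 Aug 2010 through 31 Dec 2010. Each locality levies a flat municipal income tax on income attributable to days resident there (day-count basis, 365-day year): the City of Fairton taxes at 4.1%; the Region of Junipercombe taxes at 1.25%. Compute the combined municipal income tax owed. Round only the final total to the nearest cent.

The City of Fairton, 1 Jan – 4 Aug 2010: 216 days → £64,000 × 4.1% × 216/365 = £1,552.8329
The Region of Junipercombe, 5 Aug – 31 Dec 2010: 149 days → £64,000 × 1.25% × 149/365 = £326.5753
Total = £1,879.4082

£1,879.41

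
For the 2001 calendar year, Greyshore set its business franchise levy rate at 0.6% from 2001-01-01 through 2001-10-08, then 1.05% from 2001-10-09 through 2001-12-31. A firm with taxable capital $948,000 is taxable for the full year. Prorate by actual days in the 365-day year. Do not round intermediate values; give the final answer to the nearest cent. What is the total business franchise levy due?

$6,669.76

2001-01-01 to 2001-10-08: 281 days at 0.6% → $948,000 × 0.6% × 281/365 = $4,378.9808
2001-10-09 to 2001-12-31: 84 days at 1.05% → $948,000 × 1.05% × 84/365 = $2,290.7836
Total = $6,669.7644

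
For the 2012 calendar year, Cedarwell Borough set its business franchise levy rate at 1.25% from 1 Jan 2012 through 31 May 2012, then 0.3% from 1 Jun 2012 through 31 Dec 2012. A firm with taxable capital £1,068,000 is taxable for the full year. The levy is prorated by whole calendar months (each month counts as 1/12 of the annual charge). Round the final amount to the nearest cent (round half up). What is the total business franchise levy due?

£7,431.50

1 Jan – 31 May 2012: 5 months at 1.25% → £1,068,000 × 1.25% × 5/12 = £5,562.5000
1 Jun – 31 Dec 2012: 7 months at 0.3% → £1,068,000 × 0.3% × 7/12 = £1,869.0000
Total = £7,431.5000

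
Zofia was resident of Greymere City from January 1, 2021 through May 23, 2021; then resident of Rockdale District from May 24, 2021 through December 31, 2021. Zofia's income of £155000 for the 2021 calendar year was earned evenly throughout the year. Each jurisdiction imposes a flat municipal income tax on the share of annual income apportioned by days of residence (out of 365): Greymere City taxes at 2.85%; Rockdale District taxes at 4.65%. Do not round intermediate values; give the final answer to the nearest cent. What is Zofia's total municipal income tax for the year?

£6114.43

Greymere City, January 1 – May 23, 2021: 143 days → £155000 × 2.85% × 143/365 = £1730.6918
Rockdale District, May 24 – December 31, 2021: 222 days → £155000 × 4.65% × 222/365 = £4383.7397
Total = £6114.4315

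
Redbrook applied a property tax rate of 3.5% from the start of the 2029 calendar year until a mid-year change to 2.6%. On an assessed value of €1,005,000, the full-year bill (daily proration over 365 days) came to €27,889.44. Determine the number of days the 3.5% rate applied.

71 days

Let d = days at the first rate; then 365 − d days at the second rate.
€1,005,000 × [3.5%·d + 2.6%·(365−d)] / 365 = €27,889.44
Solving gives d = 71, so the new rate took effect on 13 March 2029.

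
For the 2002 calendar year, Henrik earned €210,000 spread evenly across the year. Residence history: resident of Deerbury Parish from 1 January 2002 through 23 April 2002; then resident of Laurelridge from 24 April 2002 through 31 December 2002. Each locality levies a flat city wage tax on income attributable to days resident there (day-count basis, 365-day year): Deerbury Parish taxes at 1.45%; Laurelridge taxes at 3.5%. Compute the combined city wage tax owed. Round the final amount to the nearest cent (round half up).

Deerbury Parish, 1 January – 23 April 2002: 113 days → €210,000 × 1.45% × 113/365 = €942.6986
Laurelridge, 24 April – 31 December 2002: 252 days → €210,000 × 3.5% × 252/365 = €5,074.5205
Total = €6,017.2192

€6,017.22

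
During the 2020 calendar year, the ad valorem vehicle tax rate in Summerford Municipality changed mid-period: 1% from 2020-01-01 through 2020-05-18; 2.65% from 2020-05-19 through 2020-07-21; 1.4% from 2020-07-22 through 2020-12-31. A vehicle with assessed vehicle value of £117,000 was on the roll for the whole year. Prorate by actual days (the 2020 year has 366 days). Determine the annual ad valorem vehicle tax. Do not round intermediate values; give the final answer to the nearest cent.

2020-01-01 to 2020-05-18: 139 days at 1% → £117,000 × 1% × 139/366 = £444.3443
2020-05-19 to 2020-07-21: 64 days at 2.65% → £117,000 × 2.65% × 64/366 = £542.1639
2020-07-22 to 2020-12-31: 163 days at 1.4% → £117,000 × 1.4% × 163/366 = £729.4918
Total = £1,716.0000

£1,716.00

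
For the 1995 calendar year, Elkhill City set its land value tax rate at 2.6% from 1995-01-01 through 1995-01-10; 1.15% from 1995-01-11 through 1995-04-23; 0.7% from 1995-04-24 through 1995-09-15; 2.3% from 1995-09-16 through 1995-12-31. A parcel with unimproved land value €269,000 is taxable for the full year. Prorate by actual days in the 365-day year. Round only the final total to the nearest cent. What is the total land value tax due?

€3,626.34

1995-01-01 to 1995-01-10: 10 days at 2.6% → €269,000 × 2.6% × 10/365 = €191.6164
1995-01-11 to 1995-04-23: 103 days at 1.15% → €269,000 × 1.15% × 103/365 = €872.9603
1995-04-24 to 1995-09-15: 145 days at 0.7% → €269,000 × 0.7% × 145/365 = €748.0411
1995-09-16 to 1995-12-31: 107 days at 2.3% → €269,000 × 2.3% × 107/365 = €1,813.7233
Total = €3,626.3411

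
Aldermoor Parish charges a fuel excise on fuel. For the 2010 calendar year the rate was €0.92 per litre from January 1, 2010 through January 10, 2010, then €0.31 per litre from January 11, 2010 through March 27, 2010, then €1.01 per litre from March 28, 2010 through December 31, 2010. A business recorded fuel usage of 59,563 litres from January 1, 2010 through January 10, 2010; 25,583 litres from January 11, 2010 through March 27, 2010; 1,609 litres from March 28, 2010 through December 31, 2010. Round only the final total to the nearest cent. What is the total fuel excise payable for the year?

January 1 – January 10, 2010: 59,563 litres at €0.92/litre → €54797.96
January 11 – March 27, 2010: 25,583 litres at €0.31/litre → €7930.73
March 28 – December 31, 2010: 1,609 litres at €1.01/litre → €1625.09

€64353.78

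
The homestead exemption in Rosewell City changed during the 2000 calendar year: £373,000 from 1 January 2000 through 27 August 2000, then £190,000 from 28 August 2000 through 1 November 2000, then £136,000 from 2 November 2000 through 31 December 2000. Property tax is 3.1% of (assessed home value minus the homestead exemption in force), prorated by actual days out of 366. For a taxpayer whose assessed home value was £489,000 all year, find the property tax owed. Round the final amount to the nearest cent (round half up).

1 January – 27 August 2000: 240 days, exemption £373,000 → (£489,000 − £373,000) × 3.1% × 240/366 = £2,358.0328
28 August – 1 November 2000: 66 days, exemption £190,000 → (£489,000 − £190,000) × 3.1% × 66/366 = £1,671.4590
2 November – 31 December 2000: 60 days, exemption £136,000 → (£489,000 − £136,000) × 3.1% × 60/366 = £1,793.9344
Total = £5,823.4262

£5,823.43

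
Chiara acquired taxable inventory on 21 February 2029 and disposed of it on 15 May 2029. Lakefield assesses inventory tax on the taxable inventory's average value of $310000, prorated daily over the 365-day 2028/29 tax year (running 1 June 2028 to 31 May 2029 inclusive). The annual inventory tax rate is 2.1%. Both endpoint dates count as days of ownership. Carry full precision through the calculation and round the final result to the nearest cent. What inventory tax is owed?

Days held (21 February – 15 May 2029): 84 out of 365
Tax = $310000 × 2.1% × 84/365 = $1498.1918

$1498.19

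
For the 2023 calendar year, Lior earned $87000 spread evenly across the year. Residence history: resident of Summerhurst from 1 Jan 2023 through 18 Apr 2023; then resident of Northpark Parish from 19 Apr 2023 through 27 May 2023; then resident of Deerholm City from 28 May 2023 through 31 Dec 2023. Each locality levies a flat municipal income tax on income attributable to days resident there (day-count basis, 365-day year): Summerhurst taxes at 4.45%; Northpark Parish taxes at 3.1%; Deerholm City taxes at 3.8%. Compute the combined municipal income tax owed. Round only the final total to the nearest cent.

$3408.25

Summerhurst, 1 Jan – 18 Apr 2023: 108 days → $87000 × 4.45% × 108/365 = $1145.5397
Northpark Parish, 19 Apr – 27 May 2023: 39 days → $87000 × 3.1% × 39/365 = $288.1726
Deerholm City, 28 May – 31 Dec 2023: 218 days → $87000 × 3.8% × 218/365 = $1974.5425
Total = $3408.2548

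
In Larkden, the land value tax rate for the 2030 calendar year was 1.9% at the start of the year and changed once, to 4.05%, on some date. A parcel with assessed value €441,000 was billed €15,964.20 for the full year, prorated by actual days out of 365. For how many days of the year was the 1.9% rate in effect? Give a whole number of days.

Let d = days at the first rate; then 365 − d days at the second rate.
€441,000 × [1.9%·d + 4.05%·(365−d)] / 365 = €15,964.20
Solving gives d = 73, so the new rate took effect on 15 March 2030.

73 days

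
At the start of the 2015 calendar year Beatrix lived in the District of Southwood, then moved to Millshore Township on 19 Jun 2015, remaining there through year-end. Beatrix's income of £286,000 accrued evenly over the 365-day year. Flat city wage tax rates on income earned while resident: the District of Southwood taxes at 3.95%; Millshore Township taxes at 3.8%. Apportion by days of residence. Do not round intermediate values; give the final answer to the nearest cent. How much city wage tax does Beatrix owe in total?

£11,066.63

The District of Southwood, 1 Jan – 18 Jun 2015: 169 days → £286,000 × 3.95% × 169/365 = £5,230.6658
Millshore Township, 19 Jun – 31 Dec 2015: 196 days → £286,000 × 3.8% × 196/365 = £5,835.9671
Total = £11,066.6329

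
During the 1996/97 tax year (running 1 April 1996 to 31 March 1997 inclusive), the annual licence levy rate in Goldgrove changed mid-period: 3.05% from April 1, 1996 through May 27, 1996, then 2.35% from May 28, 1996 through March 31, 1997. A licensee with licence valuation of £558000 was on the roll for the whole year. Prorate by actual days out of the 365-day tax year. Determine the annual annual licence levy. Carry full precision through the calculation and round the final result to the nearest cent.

£13722.98

April 1 – May 27, 1996: 57 days at 3.05% → £558000 × 3.05% × 57/365 = £2657.7616
May 28, 1996 – March 31, 1997: 308 days at 2.35% → £558000 × 2.35% × 308/365 = £11065.2164
Total = £13722.9781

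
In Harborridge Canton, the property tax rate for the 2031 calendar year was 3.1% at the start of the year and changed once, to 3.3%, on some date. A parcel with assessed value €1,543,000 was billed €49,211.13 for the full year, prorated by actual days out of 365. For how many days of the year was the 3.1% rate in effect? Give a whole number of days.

202 days

Let d = days at the first rate; then 365 − d days at the second rate.
€1,543,000 × [3.1%·d + 3.3%·(365−d)] / 365 = €49,211.13
Solving gives d = 202, so the new rate took effect on 22 July 2031.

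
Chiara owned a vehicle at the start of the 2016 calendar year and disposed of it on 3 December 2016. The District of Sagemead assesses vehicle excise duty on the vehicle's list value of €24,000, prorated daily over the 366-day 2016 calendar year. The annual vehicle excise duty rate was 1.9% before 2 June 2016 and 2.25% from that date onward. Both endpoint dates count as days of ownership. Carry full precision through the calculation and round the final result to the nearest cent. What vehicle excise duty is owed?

€463.57

1 January – 1 June 2016: 153 days at 1.9% → €24,000 × 1.9% × 153/366 = €190.6230
2 June – 3 December 2016: 185 days at 2.25% → €24,000 × 2.25% × 185/366 = €272.9508
Total = €463.5738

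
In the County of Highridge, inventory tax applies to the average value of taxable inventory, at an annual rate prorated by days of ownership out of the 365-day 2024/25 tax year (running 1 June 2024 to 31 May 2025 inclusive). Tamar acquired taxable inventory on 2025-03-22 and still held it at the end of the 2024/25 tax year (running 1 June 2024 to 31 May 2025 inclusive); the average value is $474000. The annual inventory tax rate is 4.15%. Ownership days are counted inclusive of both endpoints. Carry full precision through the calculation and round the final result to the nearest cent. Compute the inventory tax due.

$3826.41

Days held (2025-03-22 to 2025-05-31): 71 out of 365
Tax = $474000 × 4.15% × 71/365 = $3826.4137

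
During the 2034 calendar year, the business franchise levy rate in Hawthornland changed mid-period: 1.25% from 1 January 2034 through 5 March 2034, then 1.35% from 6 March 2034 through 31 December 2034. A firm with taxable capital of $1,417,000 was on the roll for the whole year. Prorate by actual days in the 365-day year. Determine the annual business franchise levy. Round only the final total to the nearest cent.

$18,881.04

1 January – 5 March 2034: 64 days at 1.25% → $1,417,000 × 1.25% × 64/365 = $3,105.7534
6 March – 31 December 2034: 301 days at 1.35% → $1,417,000 × 1.35% × 301/365 = $15,775.2863
Total = $18,881.0397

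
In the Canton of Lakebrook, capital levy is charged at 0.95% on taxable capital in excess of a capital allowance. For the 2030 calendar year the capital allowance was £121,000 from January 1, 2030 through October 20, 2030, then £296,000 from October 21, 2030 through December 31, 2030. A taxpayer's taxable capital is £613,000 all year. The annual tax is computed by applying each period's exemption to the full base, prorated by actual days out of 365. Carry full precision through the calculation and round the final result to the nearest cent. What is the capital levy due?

£4,346.05

January 1 – October 20, 2030: 293 days, exemption £121,000 → (£613,000 − £121,000) × 0.95% × 293/365 = £3,752.0055
October 21 – December 31, 2030: 72 days, exemption £296,000 → (£613,000 − £296,000) × 0.95% × 72/365 = £594.0493
Total = £4,346.0548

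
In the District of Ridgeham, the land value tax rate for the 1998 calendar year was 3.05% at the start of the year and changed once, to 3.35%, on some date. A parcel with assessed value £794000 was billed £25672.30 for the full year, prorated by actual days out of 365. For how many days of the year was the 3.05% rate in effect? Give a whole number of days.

142 days

Let d = days at the first rate; then 365 − d days at the second rate.
£794000 × [3.05%·d + 3.35%·(365−d)] / 365 = £25672.30
Solving gives d = 142, so the new rate took effect on May 23, 1998.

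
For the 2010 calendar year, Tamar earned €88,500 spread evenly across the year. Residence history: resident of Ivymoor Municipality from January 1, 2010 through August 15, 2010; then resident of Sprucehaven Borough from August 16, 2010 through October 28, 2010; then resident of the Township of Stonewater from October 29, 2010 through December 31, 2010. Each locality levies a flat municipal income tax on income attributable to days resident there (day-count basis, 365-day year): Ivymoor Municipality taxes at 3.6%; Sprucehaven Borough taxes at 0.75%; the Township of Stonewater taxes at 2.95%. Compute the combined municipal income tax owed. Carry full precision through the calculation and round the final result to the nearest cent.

Ivymoor Municipality, January 1 – August 15, 2010: 227 days → €88,500 × 3.6% × 227/365 = €1,981.4301
Sprucehaven Borough, August 16 – October 28, 2010: 74 days → €88,500 × 0.75% × 74/365 = €134.5685
The Township of Stonewater, October 29 – December 31, 2010: 64 days → €88,500 × 2.95% × 64/365 = €457.7753
Total = €2,573.7740

€2,573.77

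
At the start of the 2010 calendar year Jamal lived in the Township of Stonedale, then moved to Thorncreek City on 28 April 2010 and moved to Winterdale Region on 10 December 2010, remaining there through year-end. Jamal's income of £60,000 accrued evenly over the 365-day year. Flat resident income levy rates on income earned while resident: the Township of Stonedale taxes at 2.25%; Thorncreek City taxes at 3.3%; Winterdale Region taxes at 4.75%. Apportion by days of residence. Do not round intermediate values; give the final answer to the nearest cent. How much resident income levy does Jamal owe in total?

£1,830.49

The Township of Stonedale, 1 January – 27 April 2010: 117 days → £60,000 × 2.25% × 117/365 = £432.7397
Thorncreek City, 28 April – 9 December 2010: 226 days → £60,000 × 3.3% × 226/365 = £1,225.9726
Winterdale Region, 10 December – 31 December 2010: 22 days → £60,000 × 4.75% × 22/365 = £171.7808
Total = £1,830.4932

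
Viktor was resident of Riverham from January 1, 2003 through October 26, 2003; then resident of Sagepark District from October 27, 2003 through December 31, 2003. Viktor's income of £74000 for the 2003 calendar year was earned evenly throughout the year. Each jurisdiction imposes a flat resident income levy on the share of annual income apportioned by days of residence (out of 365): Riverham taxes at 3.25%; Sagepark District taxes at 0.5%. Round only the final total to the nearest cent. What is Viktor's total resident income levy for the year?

Riverham, January 1 – October 26, 2003: 299 days → £74000 × 3.25% × 299/365 = £1970.1233
Sagepark District, October 27 – December 31, 2003: 66 days → £74000 × 0.5% × 66/365 = £66.9041
Total = £2037.0274

£2037.03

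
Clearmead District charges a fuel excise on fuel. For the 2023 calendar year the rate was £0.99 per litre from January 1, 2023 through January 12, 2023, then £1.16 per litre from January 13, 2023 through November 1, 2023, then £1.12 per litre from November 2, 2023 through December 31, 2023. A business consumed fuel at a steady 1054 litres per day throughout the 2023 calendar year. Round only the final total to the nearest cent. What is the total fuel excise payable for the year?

January 1 – January 12, 2023: 12 days × 1054 litres/day = 12,648 litres at £0.99/litre → £12,521.52
January 13 – November 1, 2023: 293 days × 1054 litres/day = 308,822 litres at £1.16/litre → £358,233.52
November 2 – December 31, 2023: 60 days × 1054 litres/day = 63,240 litres at £1.12/litre → £70,828.80

£441,583.84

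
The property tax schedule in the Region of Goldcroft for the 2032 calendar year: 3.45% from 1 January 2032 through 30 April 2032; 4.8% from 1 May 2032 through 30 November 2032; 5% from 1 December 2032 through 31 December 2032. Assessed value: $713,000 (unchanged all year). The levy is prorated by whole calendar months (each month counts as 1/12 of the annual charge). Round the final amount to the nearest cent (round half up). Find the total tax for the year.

$31,134.33

1 January – 30 April 2032: 4 months at 3.45% → $713,000 × 3.45% × 4/12 = $8,199.5000
1 May – 30 November 2032: 7 months at 4.8% → $713,000 × 4.8% × 7/12 = $19,964.0000
1 December – 31 December 2032: 1 month at 5% → $713,000 × 5% × 1/12 = $2,970.8333
Total = $31,134.3333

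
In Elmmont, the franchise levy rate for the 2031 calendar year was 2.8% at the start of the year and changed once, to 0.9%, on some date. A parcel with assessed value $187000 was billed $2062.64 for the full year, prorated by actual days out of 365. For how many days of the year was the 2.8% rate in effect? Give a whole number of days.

39 days

Let d = days at the first rate; then 365 − d days at the second rate.
$187000 × [2.8%·d + 0.9%·(365−d)] / 365 = $2062.64
Solving gives d = 39, so the new rate took effect on February 9, 2031.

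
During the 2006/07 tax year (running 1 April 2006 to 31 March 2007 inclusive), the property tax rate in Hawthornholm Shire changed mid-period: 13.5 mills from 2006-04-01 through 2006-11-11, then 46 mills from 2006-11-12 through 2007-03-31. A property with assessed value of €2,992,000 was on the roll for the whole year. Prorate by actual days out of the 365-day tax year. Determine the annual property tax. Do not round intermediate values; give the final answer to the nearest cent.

2006-04-01 to 2006-11-11: 225 days at 13.5 mills → €2,992,000 × 1.35% × 225/365 = €24,899.1781
2006-11-12 to 2007-03-31: 140 days at 46 mills → €2,992,000 × 4.6% × 140/365 = €52,790.3562
Total = €77,689.5342

€77,689.53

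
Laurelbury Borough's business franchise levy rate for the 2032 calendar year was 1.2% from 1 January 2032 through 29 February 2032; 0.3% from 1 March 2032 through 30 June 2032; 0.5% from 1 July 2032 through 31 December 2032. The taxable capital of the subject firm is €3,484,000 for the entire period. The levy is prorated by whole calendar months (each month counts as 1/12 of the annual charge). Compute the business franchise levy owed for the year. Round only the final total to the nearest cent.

€19,162.00

1 January – 29 February 2032: 2 months at 1.2% → €3,484,000 × 1.2% × 2/12 = €6,968.0000
1 March – 30 June 2032: 4 months at 0.3% → €3,484,000 × 0.3% × 4/12 = €3,484.0000
1 July – 31 December 2032: 6 months at 0.5% → €3,484,000 × 0.5% × 6/12 = €8,710.0000
Total = €19,162.0000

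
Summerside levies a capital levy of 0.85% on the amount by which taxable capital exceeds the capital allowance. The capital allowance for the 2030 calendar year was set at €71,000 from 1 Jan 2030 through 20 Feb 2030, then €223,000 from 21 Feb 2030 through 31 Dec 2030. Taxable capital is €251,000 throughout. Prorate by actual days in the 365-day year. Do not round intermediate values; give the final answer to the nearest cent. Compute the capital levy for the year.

€418.53

1 Jan – 20 Feb 2030: 51 days, exemption €71,000 → (€251,000 − €71,000) × 0.85% × 51/365 = €213.7808
21 Feb – 31 Dec 2030: 314 days, exemption €223,000 → (€251,000 − €223,000) × 0.85% × 314/365 = €204.7452
Total = €418.5260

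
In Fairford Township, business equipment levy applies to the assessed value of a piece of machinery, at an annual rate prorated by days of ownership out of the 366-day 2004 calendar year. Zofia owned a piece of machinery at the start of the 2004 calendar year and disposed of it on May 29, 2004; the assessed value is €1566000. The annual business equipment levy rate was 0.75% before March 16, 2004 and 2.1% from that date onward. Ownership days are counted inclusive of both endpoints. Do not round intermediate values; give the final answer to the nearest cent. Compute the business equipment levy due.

January 1 – March 15, 2004: 75 days at 0.75% → €1566000 × 0.75% × 75/366 = €2406.7623
March 16 – May 29, 2004: 75 days at 2.1% → €1566000 × 2.1% × 75/366 = €6738.9344
Total = €9145.6967

€9145.70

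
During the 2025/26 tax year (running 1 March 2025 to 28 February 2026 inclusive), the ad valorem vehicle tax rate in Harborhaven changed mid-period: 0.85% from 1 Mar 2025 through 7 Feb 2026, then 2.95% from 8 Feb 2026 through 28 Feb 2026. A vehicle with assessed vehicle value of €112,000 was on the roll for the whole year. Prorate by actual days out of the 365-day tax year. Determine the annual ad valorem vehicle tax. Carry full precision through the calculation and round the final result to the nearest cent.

1 Mar 2025 – 7 Feb 2026: 344 days at 0.85% → €112,000 × 0.85% × 344/365 = €897.2274
8 Feb – 28 Feb 2026: 21 days at 2.95% → €112,000 × 2.95% × 21/365 = €190.0932
Total = €1,087.3205

€1,087.32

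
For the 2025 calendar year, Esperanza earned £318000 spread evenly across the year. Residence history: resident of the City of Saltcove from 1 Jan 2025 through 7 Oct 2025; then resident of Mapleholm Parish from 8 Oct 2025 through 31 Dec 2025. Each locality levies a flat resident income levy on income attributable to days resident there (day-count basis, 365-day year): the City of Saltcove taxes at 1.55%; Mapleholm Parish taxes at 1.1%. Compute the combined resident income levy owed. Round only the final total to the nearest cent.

The City of Saltcove, 1 Jan – 7 Oct 2025: 280 days → £318000 × 1.55% × 280/365 = £3781.1507
Mapleholm Parish, 8 Oct – 31 Dec 2025: 85 days → £318000 × 1.1% × 85/365 = £814.6027
Total = £4595.7534

£4595.75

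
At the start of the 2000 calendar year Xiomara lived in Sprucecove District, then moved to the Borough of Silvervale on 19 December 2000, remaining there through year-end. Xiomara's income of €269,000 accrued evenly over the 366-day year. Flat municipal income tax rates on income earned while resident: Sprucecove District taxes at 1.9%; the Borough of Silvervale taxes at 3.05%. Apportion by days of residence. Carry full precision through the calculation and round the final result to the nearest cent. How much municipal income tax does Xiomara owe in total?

Sprucecove District, 1 January – 18 December 2000: 353 days → €269,000 × 1.9% × 353/366 = €4,929.4617
The Borough of Silvervale, 19 December – 31 December 2000: 13 days → €269,000 × 3.05% × 13/366 = €291.4167
Total = €5,220.8784

€5,220.88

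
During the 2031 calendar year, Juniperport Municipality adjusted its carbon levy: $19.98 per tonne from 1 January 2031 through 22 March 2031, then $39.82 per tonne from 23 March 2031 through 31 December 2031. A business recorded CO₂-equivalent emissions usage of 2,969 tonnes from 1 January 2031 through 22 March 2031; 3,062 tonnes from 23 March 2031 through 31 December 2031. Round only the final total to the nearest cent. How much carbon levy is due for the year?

1 January – 22 March 2031: 2,969 tonnes at $19.98/tonne → $59,320.62
23 March – 31 December 2031: 3,062 tonnes at $39.82/tonne → $121,928.84

$181,249.46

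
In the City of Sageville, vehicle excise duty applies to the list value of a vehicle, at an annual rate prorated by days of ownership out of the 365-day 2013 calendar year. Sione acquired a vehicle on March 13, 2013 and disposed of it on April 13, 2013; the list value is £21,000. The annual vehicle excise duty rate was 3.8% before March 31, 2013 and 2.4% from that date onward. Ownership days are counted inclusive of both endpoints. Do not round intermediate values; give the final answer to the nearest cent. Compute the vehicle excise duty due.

March 13 – March 30, 2013: 18 days at 3.8% → £21,000 × 3.8% × 18/365 = £39.3534
March 31 – April 13, 2013: 14 days at 2.4% → £21,000 × 2.4% × 14/365 = £19.3315
Total = £58.6849

£58.68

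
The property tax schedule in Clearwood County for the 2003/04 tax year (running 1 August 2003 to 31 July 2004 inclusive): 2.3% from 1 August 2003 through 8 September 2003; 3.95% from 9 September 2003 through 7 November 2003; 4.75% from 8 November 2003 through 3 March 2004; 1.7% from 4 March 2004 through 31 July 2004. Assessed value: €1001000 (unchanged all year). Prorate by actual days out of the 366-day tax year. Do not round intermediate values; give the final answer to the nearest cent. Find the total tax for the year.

1 August – 8 September 2003: 39 days at 2.3% → €1001000 × 2.3% × 39/366 = €2453.2705
9 September – 7 November 2003: 60 days at 3.95% → €1001000 × 3.95% × 60/366 = €6481.8852
8 November 2003 – 3 March 2004: 117 days at 4.75% → €1001000 × 4.75% × 117/366 = €15199.6107
4 March – 31 July 2004: 150 days at 1.7% → €1001000 × 1.7% × 150/366 = €6974.1803
Total = €31108.9467

€31108.95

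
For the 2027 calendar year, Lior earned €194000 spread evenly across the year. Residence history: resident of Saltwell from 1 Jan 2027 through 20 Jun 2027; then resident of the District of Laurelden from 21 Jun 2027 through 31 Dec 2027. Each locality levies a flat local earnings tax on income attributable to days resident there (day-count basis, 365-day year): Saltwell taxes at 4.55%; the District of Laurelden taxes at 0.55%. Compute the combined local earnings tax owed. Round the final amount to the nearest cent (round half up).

€4702.51

Saltwell, 1 Jan – 20 Jun 2027: 171 days → €194000 × 4.55% × 171/365 = €4135.3890
The District of Laurelden, 21 Jun – 31 Dec 2027: 194 days → €194000 × 0.55% × 194/365 = €567.1178
Total = €4702.5068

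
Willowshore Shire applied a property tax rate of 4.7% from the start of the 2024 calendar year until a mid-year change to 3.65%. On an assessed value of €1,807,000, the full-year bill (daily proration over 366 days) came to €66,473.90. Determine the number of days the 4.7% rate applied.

Let d = days at the first rate; then 366 − d days at the second rate.
€1,807,000 × [4.7%·d + 3.65%·(366−d)] / 366 = €66,473.90
Solving gives d = 10, so the new rate took effect on 11 Jan 2024.

10 days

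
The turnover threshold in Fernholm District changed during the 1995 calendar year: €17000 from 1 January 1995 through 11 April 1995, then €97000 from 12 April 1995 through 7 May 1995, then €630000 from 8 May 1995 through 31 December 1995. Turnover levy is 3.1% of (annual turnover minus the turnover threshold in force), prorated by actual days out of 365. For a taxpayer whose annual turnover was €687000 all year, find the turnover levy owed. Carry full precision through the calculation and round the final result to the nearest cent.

1 January – 11 April 1995: 101 days, exemption €17000 → (€687000 − €17000) × 3.1% × 101/365 = €5747.3151
12 April – 7 May 1995: 26 days, exemption €97000 → (€687000 − €97000) × 3.1% × 26/365 = €1302.8493
8 May – 31 December 1995: 238 days, exemption €630000 → (€687000 − €630000) × 3.1% × 238/365 = €1152.1808
Total = €8202.3452

€8202.35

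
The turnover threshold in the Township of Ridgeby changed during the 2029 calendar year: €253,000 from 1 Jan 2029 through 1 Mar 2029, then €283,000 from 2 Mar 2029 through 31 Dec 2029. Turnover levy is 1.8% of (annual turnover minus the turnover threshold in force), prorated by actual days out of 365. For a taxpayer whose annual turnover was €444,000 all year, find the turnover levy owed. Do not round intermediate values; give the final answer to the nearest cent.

1 Jan – 1 Mar 2029: 60 days, exemption €253,000 → (€444,000 − €253,000) × 1.8% × 60/365 = €565.1507
2 Mar – 31 Dec 2029: 305 days, exemption €283,000 → (€444,000 − €283,000) × 1.8% × 305/365 = €2,421.6164
Total = €2,986.7671

€2,986.77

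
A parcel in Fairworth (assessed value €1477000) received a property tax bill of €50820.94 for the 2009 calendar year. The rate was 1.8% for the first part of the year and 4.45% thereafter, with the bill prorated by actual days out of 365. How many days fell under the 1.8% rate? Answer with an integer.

139 days

Let d = days at the first rate; then 365 − d days at the second rate.
€1477000 × [1.8%·d + 4.45%·(365−d)] / 365 = €50820.94
Solving gives d = 139, so the new rate took effect on May 20, 2009.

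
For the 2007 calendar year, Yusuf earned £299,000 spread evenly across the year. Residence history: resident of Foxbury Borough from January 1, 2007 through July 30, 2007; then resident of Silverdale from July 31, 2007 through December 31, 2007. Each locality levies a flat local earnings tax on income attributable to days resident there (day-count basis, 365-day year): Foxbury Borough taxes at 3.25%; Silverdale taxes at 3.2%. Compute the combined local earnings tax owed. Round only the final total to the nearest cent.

£9,654.42

Foxbury Borough, January 1 – July 30, 2007: 211 days → £299,000 × 3.25% × 211/365 = £5,617.5137
Silverdale, July 31 – December 31, 2007: 154 days → £299,000 × 3.2% × 154/365 = £4,036.9096
Total = £9,654.4233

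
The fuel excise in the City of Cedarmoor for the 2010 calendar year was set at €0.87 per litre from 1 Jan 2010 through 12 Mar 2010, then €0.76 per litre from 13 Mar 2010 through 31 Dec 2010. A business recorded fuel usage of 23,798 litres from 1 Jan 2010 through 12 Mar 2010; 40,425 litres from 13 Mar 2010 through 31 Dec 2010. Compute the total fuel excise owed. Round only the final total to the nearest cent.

1 Jan – 12 Mar 2010: 23,798 litres at €0.87/litre → €20,704.26
13 Mar – 31 Dec 2010: 40,425 litres at €0.76/litre → €30,723.00

€51,427.26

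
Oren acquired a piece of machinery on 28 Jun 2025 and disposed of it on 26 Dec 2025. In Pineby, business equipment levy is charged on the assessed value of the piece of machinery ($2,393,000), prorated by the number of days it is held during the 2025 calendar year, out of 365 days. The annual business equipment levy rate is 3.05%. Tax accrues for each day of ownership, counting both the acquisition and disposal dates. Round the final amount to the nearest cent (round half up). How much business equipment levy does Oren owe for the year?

Days held (28 Jun – 26 Dec 2025): 182 out of 365
Tax = $2,393,000 × 3.05% × 182/365 = $36,393.2685

$36,393.27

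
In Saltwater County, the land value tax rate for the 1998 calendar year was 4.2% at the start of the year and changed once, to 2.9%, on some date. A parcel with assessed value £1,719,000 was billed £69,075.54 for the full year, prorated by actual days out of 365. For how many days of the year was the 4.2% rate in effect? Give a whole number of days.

Let d = days at the first rate; then 365 − d days at the second rate.
£1,719,000 × [4.2%·d + 2.9%·(365−d)] / 365 = £69,075.54
Solving gives d = 314, so the new rate took effect on 11 Nov 1998.

314 days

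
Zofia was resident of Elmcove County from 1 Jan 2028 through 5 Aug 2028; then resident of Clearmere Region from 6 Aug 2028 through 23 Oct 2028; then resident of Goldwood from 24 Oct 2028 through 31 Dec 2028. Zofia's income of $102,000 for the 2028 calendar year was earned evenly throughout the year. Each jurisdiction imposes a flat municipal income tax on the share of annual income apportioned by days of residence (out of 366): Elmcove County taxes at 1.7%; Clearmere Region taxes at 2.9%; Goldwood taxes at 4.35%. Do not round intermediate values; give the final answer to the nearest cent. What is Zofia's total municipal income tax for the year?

$2,507.78

Elmcove County, 1 Jan – 5 Aug 2028: 218 days → $102,000 × 1.7% × 218/366 = $1,032.8197
Clearmere Region, 6 Aug – 23 Oct 2028: 79 days → $102,000 × 2.9% × 79/366 = $638.4754
Goldwood, 24 Oct – 31 Dec 2028: 69 days → $102,000 × 4.35% × 69/366 = $836.4836
Total = $2,507.7787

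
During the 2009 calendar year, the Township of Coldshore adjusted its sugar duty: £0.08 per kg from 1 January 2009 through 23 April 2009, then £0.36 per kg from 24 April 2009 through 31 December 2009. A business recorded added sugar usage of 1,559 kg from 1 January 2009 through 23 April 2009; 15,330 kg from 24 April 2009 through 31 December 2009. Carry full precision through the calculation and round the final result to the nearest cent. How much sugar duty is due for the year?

£5643.52

1 January – 23 April 2009: 1,559 kg at £0.08/kg → £124.72
24 April – 31 December 2009: 15,330 kg at £0.36/kg → £5518.80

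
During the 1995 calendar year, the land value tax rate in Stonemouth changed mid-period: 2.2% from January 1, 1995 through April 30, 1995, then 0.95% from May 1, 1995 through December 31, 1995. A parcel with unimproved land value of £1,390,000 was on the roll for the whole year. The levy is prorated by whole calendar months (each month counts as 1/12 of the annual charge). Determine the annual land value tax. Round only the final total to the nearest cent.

£18,996.67

January 1 – April 30, 1995: 4 months at 2.2% → £1,390,000 × 2.2% × 4/12 = £10,193.3333
May 1 – December 31, 1995: 8 months at 0.95% → £1,390,000 × 0.95% × 8/12 = £8,803.3333
Total = £18,996.6667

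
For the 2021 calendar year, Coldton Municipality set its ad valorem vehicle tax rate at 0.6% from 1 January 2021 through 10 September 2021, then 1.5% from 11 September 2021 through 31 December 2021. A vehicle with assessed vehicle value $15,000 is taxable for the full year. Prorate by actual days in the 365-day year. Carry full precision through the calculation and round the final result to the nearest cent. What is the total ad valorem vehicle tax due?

$131.42

1 January – 10 September 2021: 253 days at 0.6% → $15,000 × 0.6% × 253/365 = $62.3836
11 September – 31 December 2021: 112 days at 1.5% → $15,000 × 1.5% × 112/365 = $69.0411
Total = $131.4247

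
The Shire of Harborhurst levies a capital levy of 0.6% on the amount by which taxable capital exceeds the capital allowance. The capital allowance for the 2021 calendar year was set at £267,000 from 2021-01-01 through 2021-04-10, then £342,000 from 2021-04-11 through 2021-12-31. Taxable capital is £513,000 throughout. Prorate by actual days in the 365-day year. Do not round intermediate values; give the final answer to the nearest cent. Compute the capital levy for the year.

£1,149.29

2021-01-01 to 2021-04-10: 100 days, exemption £267,000 → (£513,000 − £267,000) × 0.6% × 100/365 = £404.3836
2021-04-11 to 2021-12-31: 265 days, exemption £342,000 → (£513,000 − £342,000) × 0.6% × 265/365 = £744.9041
Total = £1,149.2877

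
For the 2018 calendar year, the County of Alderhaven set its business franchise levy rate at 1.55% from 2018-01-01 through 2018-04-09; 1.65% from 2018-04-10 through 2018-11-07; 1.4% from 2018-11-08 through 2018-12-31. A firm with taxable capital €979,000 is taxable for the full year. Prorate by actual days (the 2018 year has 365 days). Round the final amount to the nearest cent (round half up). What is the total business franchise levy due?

2018-01-01 to 2018-04-09: 99 days at 1.55% → €979,000 × 1.55% × 99/365 = €4,115.8233
2018-04-10 to 2018-11-07: 212 days at 1.65% → €979,000 × 1.65% × 212/365 = €9,382.3068
2018-11-08 to 2018-12-31: 54 days at 1.4% → €979,000 × 1.4% × 54/365 = €2,027.7370
Total = €15,525.8671

€15,525.87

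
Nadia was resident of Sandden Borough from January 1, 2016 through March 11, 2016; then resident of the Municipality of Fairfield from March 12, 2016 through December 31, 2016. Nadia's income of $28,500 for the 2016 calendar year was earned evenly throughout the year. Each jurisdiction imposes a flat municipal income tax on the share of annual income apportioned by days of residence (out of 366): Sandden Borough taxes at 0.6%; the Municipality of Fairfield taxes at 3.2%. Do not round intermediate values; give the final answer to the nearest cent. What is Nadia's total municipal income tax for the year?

$768.25

Sandden Borough, January 1 – March 11, 2016: 71 days → $28,500 × 0.6% × 71/366 = $33.1721
The Municipality of Fairfield, March 12 – December 31, 2016: 295 days → $28,500 × 3.2% × 295/366 = $735.0820
Total = $768.2541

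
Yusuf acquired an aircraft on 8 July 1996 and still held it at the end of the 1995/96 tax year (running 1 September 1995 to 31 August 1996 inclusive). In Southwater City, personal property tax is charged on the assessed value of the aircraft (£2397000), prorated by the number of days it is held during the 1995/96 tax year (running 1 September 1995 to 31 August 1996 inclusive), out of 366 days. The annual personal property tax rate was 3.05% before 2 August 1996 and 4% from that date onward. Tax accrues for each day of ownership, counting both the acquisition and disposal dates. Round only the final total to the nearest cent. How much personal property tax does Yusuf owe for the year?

8 July – 1 August 1996: 25 days at 3.05% → £2397000 × 3.05% × 25/366 = £4993.7500
2 August – 31 August 1996: 30 days at 4% → £2397000 × 4% × 30/366 = £7859.0164
Total = £12852.7664

£12852.77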